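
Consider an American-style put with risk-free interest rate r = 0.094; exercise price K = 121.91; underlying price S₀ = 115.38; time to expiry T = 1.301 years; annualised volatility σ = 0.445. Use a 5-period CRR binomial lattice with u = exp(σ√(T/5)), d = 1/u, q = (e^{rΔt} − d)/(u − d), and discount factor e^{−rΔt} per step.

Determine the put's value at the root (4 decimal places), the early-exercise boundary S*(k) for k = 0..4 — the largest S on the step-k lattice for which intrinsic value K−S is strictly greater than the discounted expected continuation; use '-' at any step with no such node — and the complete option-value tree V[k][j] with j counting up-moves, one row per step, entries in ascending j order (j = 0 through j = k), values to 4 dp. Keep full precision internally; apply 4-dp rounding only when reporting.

Δt=0.26020, u=1.25482, d=0.79693, q=0.49757, disc=e^(-rΔt)=0.97584
k=5 terminal: V=max(K-S,0) → 84.8231 63.5138 29.9607 0.0000 0.0000 0.0000
k=4: j=0 S=46.5374 intr=75.3726 cont=72.4270 V=75.3726[EX]; j=1 S=73.2768 intr=48.6332 cont=45.6876 V=48.6332[EX]; j=2 S=115.3800 intr=6.5300 cont=14.6895 V=14.6895[hold]; j=3 S=181.6748 intr=0.0000 cont=0.0000 V=0.0000[hold]; j=4 S=286.0611 intr=0.0000 cont=0.0000 V=0.0000[hold]  S*(4)=73.2768
k=3: j=0 S=58.3962 intr=63.5138 cont=60.5682 V=63.5138[EX]; j=1 S=91.9493 intr=29.9607 cont=30.9769 V=30.9769[hold]; j=2 S=144.7813 intr=0.0000 cont=7.2021 V=7.2021[hold]; j=3 S=227.9695 intr=0.0000 cont=0.0000 V=0.0000[hold]  S*(3)=58.3962
k=2: j=0 S=73.2768 intr=48.6332 cont=46.1810 V=48.6332[EX]; j=1 S=115.3800 intr=6.5300 cont=18.6847 V=18.6847[hold]; j=2 S=181.6748 intr=0.0000 cont=3.5311 V=3.5311[hold]  S*(2)=73.2768
k=1: j=0 S=91.9493 intr=29.9607 cont=32.9168 V=32.9168[hold]; j=1 S=144.7813 intr=0.0000 cont=10.8755 V=10.8755[hold]  S*(1)=-
k=0: j=0 S=115.3800 intr=6.5300 cont=21.4194 V=21.4194[hold]  S*(0)=-

price = 21.4194
boundary = - - 73.2768 58.3962 73.2768
tree:
21.4194
32.9168 10.8755
48.6332 18.6847 3.5311
63.5138 30.9769 7.2021 0.0000
75.3726 48.6332 14.6895 0.0000 0.0000
84.8231 63.5138 29.9607 0.0000 0.0000 0.0000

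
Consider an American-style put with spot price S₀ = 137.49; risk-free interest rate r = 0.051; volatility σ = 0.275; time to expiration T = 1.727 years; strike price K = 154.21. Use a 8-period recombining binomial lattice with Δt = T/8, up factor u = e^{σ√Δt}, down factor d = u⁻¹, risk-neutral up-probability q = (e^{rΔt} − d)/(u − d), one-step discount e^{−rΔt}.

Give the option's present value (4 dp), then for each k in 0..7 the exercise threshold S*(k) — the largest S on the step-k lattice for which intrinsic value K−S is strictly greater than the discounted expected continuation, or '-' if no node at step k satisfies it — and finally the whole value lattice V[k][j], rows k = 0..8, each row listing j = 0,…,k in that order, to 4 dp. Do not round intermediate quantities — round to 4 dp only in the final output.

Δt=0.21588, u=1.13629, d=0.88005, q=0.51130, disc=e^(-rΔt)=0.98905
k=8 terminal: V=max(K-S,0) → 104.7394 90.3354 71.7375 47.7246 16.7200 0.0000 0.0000 0.0000 0.0000
k=7: j=0 S=56.2132 intr=97.9968 cont=96.3084 V=97.9968[EX]; j=1 S=72.5803 intr=81.6297 cont=79.9412 V=81.6297[EX]; j=2 S=93.7130 intr=60.4970 cont=58.8085 V=60.4970[EX]; j=3 S=120.9987 intr=33.2113 cont=31.5228 V=33.2113[EX]; j=4 S=156.2290 intr=0.0000 cont=8.0815 V=8.0815[hold]; j=5 S=201.7170 intr=0.0000 cont=0.0000 V=0.0000[hold]; j=6 S=260.4494 intr=0.0000 cont=0.0000 V=0.0000[hold]; j=7 S=336.2824 intr=0.0000 cont=0.0000 V=0.0000[hold]  S*(7)=120.9987
k=6: j=0 S=63.8746 intr=90.3354 cont=88.6469 V=90.3354[EX]; j=1 S=82.4725 intr=71.7375 cont=70.0490 V=71.7375[EX]; j=2 S=106.4854 intr=47.7246 cont=46.0361 V=47.7246[EX]; j=3 S=137.4900 intr=16.7200 cont=20.1394 V=20.1394[hold]; j=4 S=177.5219 intr=0.0000 cont=3.9062 V=3.9062[hold]; j=5 S=229.2096 intr=0.0000 cont=0.0000 V=0.0000[hold]; j=6 S=295.9469 intr=0.0000 cont=0.0000 V=0.0000[hold]  S*(6)=106.4854
k=5: j=0 S=72.5803 intr=81.6297 cont=79.9412 V=81.6297[EX]; j=1 S=93.7130 intr=60.4970 cont=58.8085 V=60.4970[EX]; j=2 S=120.9987 intr=33.2113 cont=33.2520 V=33.2520[hold]; j=3 S=156.2290 intr=0.0000 cont=11.7096 V=11.7096[hold]; j=4 S=201.7170 intr=0.0000 cont=1.8880 V=1.8880[hold]; j=5 S=260.4494 intr=0.0000 cont=0.0000 V=0.0000[hold]  S*(5)=93.7130
k=4: j=0 S=82.4725 intr=71.7375 cont=70.0490 V=71.7375[EX]; j=1 S=106.4854 intr=47.7246 cont=46.0567 V=47.7246[EX]; j=2 S=137.4900 intr=16.7200 cont=21.9938 V=21.9938[hold]; j=3 S=177.5219 intr=0.0000 cont=6.6146 V=6.6146[hold]; j=4 S=229.2096 intr=0.0000 cont=0.9126 V=0.9126[hold]  S*(4)=106.4854
k=3: j=0 S=93.7130 intr=60.4970 cont=58.8085 V=60.4970[EX]; j=1 S=120.9987 intr=33.2113 cont=34.1898 V=34.1898[hold]; j=2 S=156.2290 intr=0.0000 cont=13.9756 V=13.9756[hold]; j=3 S=201.7170 intr=0.0000 cont=3.6586 V=3.6586[hold]  S*(3)=93.7130
k=2: j=0 S=106.4854 intr=47.7246 cont=46.5309 V=47.7246[EX]; j=1 S=137.4900 intr=16.7200 cont=23.5931 V=23.5931[hold]; j=2 S=177.5219 intr=0.0000 cont=8.6052 V=8.6052[hold]  S*(2)=106.4854
k=1: j=0 S=120.9987 intr=33.2113 cont=34.9986 V=34.9986[hold]; j=1 S=156.2290 intr=0.0000 cont=15.7553 V=15.7553[hold]  S*(1)=-
k=0: j=0 S=137.4900 intr=16.7200 cont=24.8839 V=24.8839[hold]  S*(0)=-

price = 24.8839
boundary = - - 106.4854 93.7130 106.4854 93.7130 106.4854 120.9987
tree:
24.8839
34.9986 15.7553
47.7246 23.5931 8.6052
60.4970 34.1898 13.9756 3.6586
71.7375 47.7246 21.9938 6.6146 0.9126
81.6297 60.4970 33.2520 11.7096 1.8880 0.0000
90.3354 71.7375 47.7246 20.1394 3.9062 0.0000 0.0000
97.9968 81.6297 60.4970 33.2113 8.0815 0.0000 0.0000 0.0000
104.7394 90.3354 71.7375 47.7246 16.7200 0.0000 0.0000 0.0000 0.0000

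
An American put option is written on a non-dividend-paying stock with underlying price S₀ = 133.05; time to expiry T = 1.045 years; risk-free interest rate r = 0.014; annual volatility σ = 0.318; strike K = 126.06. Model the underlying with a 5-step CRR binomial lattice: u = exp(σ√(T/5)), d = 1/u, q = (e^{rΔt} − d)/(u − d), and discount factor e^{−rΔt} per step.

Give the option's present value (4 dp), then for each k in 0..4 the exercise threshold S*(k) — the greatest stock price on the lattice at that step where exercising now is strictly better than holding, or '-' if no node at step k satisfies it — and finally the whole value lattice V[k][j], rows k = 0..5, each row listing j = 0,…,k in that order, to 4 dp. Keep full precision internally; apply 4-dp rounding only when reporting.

price = 13.3547
boundary = - - - 86.0208 99.4811
tree:
13.3547
19.9660 6.0938
28.8857 10.1818 1.5908
40.0392 16.6754 3.0318 0.0000
51.6782 26.5789 5.7782 0.0000 0.0000
61.7425 40.0392 11.0123 0.0000 0.0000 0.0000

Δt=0.20900  u=1.15648  d=0.86469  q=0.47376  discount=0.99708
step 5 (expiry): payoffs max(K−S,0) = 61.7425 40.0392 11.0123 0.0000 0.0000 0.0000
step 4: (k=4,j=0): S=74.3818, (K−S)⁺=51.6782, hold=51.3099 ⇒ V=51.6782 exercise | (k=4,j=1): S=99.4811, (K−S)⁺=26.5789, hold=26.2106 ⇒ V=26.5789 exercise | (k=4,j=2): S=133.0500, (K−S)⁺=0.0000, hold=5.7782 ⇒ V=5.7782 continue | (k=4,j=3): S=177.9463, (K−S)⁺=0.0000, hold=0.0000 ⇒ V=0.0000 continue | (k=4,j=4): S=237.9925, (K−S)⁺=0.0000, hold=0.0000 ⇒ V=0.0000 continue  boundary S*=99.4811
step 3: (k=3,j=0): S=86.0208, (K−S)⁺=40.0392, hold=39.6709 ⇒ V=40.0392 exercise | (k=3,j=1): S=115.0477, (K−S)⁺=11.0123, hold=16.6754 ⇒ V=16.6754 continue | (k=3,j=2): S=153.8693, (K−S)⁺=0.0000, hold=3.0318 ⇒ V=3.0318 continue | (k=3,j=3): S=205.7909, (K−S)⁺=0.0000, hold=0.0000 ⇒ V=0.0000 continue  boundary S*=86.0208
step 2: (k=2,j=0): S=99.4811, (K−S)⁺=26.5789, hold=28.8857 ⇒ V=28.8857 continue | (k=2,j=1): S=133.0500, (K−S)⁺=0.0000, hold=10.1818 ⇒ V=10.1818 continue | (k=2,j=2): S=177.9463, (K−S)⁺=0.0000, hold=1.5908 ⇒ V=1.5908 continue  boundary S*=-
step 1: (k=1,j=0): S=115.0477, (K−S)⁺=11.0123, hold=19.9660 ⇒ V=19.9660 continue | (k=1,j=1): S=153.8693, (K−S)⁺=0.0000, hold=6.0938 ⇒ V=6.0938 continue  boundary S*=-
step 0: (k=0,j=0): S=133.0500, (K−S)⁺=0.0000, hold=13.3547 ⇒ V=13.3547 continue  boundary S*=-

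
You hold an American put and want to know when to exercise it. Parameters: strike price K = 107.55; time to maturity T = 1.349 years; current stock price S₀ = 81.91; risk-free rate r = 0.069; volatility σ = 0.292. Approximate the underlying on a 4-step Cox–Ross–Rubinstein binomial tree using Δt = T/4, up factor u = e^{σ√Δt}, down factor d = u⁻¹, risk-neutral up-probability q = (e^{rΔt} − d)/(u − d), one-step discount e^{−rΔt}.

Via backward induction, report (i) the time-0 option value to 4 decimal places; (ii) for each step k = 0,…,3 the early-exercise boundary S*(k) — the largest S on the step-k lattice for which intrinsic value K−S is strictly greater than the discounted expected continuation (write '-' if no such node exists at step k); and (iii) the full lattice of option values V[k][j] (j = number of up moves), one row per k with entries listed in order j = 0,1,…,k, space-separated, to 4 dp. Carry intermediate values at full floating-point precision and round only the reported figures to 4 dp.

price = 25.6400
boundary = 81.9100 69.1340 81.9100 69.1340
tree:
25.6400
38.4160 14.6745
49.1992 25.6400 5.4803
58.3005 38.4160 11.8539 0.0000
65.9822 49.1992 25.6400 0.0000 0.0000

params: Δt=0.33725 u=1.18480 d=0.84402 q=0.52679 e^(-rΔt)=0.97700
t_4 payoffs: 65.9822 49.1992 25.6400 0.0000 0.0000
t_3: node(3,0) S=49.2495 payoff=58.3005 vs cont=55.8267 → 58.3005 [stop]  node(3,1) S=69.1340 payoff=38.4160 vs cont=35.9421 → 38.4160 [stop]  node(3,2) S=97.0470 payoff=10.5030 vs cont=11.8539 → 11.8539 [wait]  node(3,3) S=136.2297 payoff=0.0000 vs cont=0.0000 → 0.0000 [wait]  ⇒ S*(3)=69.1340
t_2: node(2,0) S=58.3508 payoff=49.1992 vs cont=46.7254 → 49.1992 [stop]  node(2,1) S=81.9100 payoff=25.6400 vs cont=23.8614 → 25.6400 [stop]  node(2,2) S=114.9812 payoff=0.0000 vs cont=5.4803 → 5.4803 [wait]  ⇒ S*(2)=81.9100
t_1: node(1,0) S=69.1340 payoff=38.4160 vs cont=35.9421 → 38.4160 [stop]  node(1,1) S=97.0470 payoff=10.5030 vs cont=14.6745 → 14.6745 [wait]  ⇒ S*(1)=69.1340
t_0: node(0,0) S=81.9100 payoff=25.6400 vs cont=25.3131 → 25.6400 [stop]  ⇒ S*(0)=81.9100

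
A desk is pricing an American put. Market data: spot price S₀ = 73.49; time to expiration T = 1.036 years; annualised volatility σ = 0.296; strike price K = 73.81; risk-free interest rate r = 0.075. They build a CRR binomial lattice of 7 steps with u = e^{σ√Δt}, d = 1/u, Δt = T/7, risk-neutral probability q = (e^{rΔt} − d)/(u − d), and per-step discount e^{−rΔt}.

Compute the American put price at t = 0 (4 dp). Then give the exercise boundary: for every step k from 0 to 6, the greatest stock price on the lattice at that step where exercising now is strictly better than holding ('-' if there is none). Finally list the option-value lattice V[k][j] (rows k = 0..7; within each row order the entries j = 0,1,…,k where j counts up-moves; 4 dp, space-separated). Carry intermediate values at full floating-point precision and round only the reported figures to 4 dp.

price = 6.9578
boundary = - - - 52.2233 58.5220 52.2233 58.5220
tree:
6.9578
10.5284 3.8173
15.3849 6.2797 1.6303
21.5867 10.0007 2.9860 0.4163
27.2074 15.2880 5.3437 0.8778 0.0000
32.2232 21.5867 9.2591 1.8509 0.0000 0.0000
36.6992 27.2074 15.2880 3.9028 0.0000 0.0000 0.0000
40.6934 32.2232 21.5867 8.2297 0.0000 0.0000 0.0000 0.0000

Δt=0.14800, u=1.12061, d=0.89237, q=0.52047, disc=e^(-rΔt)=0.98896
k=7 terminal: V=max(K-S,0) → 40.6934 32.2232 21.5867 8.2297 0.0000 0.0000 0.0000 0.0000
k=6: j=0 S=37.1108 intr=36.6992 cont=35.8844 V=36.6992[EX]; j=1 S=46.6026 intr=27.2074 cont=26.3927 V=27.2074[EX]; j=2 S=58.5220 intr=15.2880 cont=14.4733 V=15.2880[EX]; j=3 S=73.4900 intr=0.3200 cont=3.9028 V=3.9028[hold]; j=4 S=92.2864 intr=0.0000 cont=0.0000 V=0.0000[hold]; j=5 S=115.8902 intr=0.0000 cont=0.0000 V=0.0000[hold]; j=6 S=145.5312 intr=0.0000 cont=0.0000 V=0.0000[hold]  S*(6)=58.5220
k=5: j=0 S=41.5868 intr=32.2232 cont=31.4085 V=32.2232[EX]; j=1 S=52.2233 intr=21.5867 cont=20.7719 V=21.5867[EX]; j=2 S=65.5803 intr=8.2297 cont=9.2591 V=9.2591[hold]; j=3 S=82.3537 intr=0.0000 cont=1.8509 V=1.8509[hold]; j=4 S=103.4170 intr=0.0000 cont=0.0000 V=0.0000[hold]; j=5 S=129.8678 intr=0.0000 cont=0.0000 V=0.0000[hold]  S*(5)=52.2233
k=4: j=0 S=46.6026 intr=27.2074 cont=26.3927 V=27.2074[EX]; j=1 S=58.5220 intr=15.2880 cont=15.0031 V=15.2880[EX]; j=2 S=73.4900 intr=0.3200 cont=5.3437 V=5.3437[hold]; j=3 S=92.2864 intr=0.0000 cont=0.8778 V=0.8778[hold]; j=4 S=115.8902 intr=0.0000 cont=0.0000 V=0.0000[hold]  S*(4)=58.5220
k=3: j=0 S=52.2233 intr=21.5867 cont=20.7719 V=21.5867[EX]; j=1 S=65.5803 intr=8.2297 cont=10.0007 V=10.0007[hold]; j=2 S=82.3537 intr=0.0000 cont=2.9860 V=2.9860[hold]; j=3 S=103.4170 intr=0.0000 cont=0.4163 V=0.4163[hold]  S*(3)=52.2233
k=2: j=0 S=58.5220 intr=15.2880 cont=15.3849 V=15.3849[hold]; j=1 S=73.4900 intr=0.3200 cont=6.2797 V=6.2797[hold]; j=2 S=92.2864 intr=0.0000 cont=1.6303 V=1.6303[hold]  S*(2)=-
k=1: j=0 S=65.5803 intr=8.2297 cont=10.5284 V=10.5284[hold]; j=1 S=82.3537 intr=0.0000 cont=3.8173 V=3.8173[hold]  S*(1)=-
k=0: j=0 S=73.4900 intr=0.3200 cont=6.9578 V=6.9578[hold]  S*(0)=-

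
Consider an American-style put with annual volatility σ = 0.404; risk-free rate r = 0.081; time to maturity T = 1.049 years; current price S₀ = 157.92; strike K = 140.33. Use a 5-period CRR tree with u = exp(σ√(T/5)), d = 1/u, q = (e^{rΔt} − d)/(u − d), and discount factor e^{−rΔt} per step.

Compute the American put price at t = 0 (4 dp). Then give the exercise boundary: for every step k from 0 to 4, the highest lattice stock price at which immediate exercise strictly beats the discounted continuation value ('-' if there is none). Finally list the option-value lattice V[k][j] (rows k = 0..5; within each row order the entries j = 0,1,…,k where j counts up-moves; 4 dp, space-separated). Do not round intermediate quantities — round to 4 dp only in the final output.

price = 12.9483
boundary = - - - 90.6445 109.0703
tree:
12.9483
21.0301 5.3077
33.0614 9.7158 1.0801
49.6855 17.5652 2.1969 0.0000
64.9986 31.2597 4.4683 0.0000 0.0000
77.7247 49.6855 9.0883 0.0000 0.0000 0.0000

params: Δt=0.20980 u=1.20328 d=0.83106 q=0.49992 e^(-rΔt)=0.98315
t_5 payoffs: 77.7247 49.6855 9.0883 0.0000 0.0000 0.0000
t_4: node(4,0) S=75.3314 payoff=64.9986 vs cont=62.6340 → 64.9986 [stop]  node(4,1) S=109.0703 payoff=31.2597 vs cont=28.8951 → 31.2597 [stop]  node(4,2) S=157.9200 payoff=0.0000 vs cont=4.4683 → 4.4683 [wait]  node(4,3) S=228.6481 payoff=0.0000 vs cont=0.0000 → 0.0000 [wait]  node(4,4) S=331.0535 payoff=0.0000 vs cont=0.0000 → 0.0000 [wait]  ⇒ S*(4)=109.0703
t_3: node(3,0) S=90.6445 payoff=49.6855 vs cont=47.3209 → 49.6855 [stop]  node(3,1) S=131.2417 payoff=9.0883 vs cont=17.5652 → 17.5652 [wait]  node(3,2) S=190.0214 payoff=0.0000 vs cont=2.1969 → 2.1969 [wait]  node(3,3) S=275.1268 payoff=0.0000 vs cont=0.0000 → 0.0000 [wait]  ⇒ S*(3)=90.6445
t_2: node(2,0) S=109.0703 payoff=31.2597 vs cont=33.0614 → 33.0614 [wait]  node(2,1) S=157.9200 payoff=0.0000 vs cont=9.7158 → 9.7158 [wait]  node(2,2) S=228.6481 payoff=0.0000 vs cont=1.0801 → 1.0801 [wait]  ⇒ S*(2)=-
t_1: node(1,0) S=131.2417 payoff=9.0883 vs cont=21.0301 → 21.0301 [wait]  node(1,1) S=190.0214 payoff=0.0000 vs cont=5.3077 → 5.3077 [wait]  ⇒ S*(1)=-
t_0: node(0,0) S=157.9200 payoff=0.0000 vs cont=12.9483 → 12.9483 [wait]  ⇒ S*(0)=-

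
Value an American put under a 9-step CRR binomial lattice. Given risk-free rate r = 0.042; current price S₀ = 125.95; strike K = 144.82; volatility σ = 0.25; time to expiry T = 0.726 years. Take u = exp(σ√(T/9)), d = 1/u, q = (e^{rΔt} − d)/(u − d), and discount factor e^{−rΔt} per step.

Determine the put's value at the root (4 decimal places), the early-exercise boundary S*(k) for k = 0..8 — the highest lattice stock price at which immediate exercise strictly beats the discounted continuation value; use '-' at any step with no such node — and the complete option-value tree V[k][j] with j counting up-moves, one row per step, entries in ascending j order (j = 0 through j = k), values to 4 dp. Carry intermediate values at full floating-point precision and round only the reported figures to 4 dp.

params: Δt=0.08067 u=1.07359 d=0.93146 q=0.50613 e^(-rΔt)=0.99662
t_9 payoffs: 78.3439 68.2005 56.5093 43.0342 27.5029 9.6018 0.0000 0.0000 0.0000 0.0000
t_8: node(8,0) S=71.3678 payoff=73.4522 vs cont=72.9623 → 73.4522 [stop]  node(8,1) S=82.2577 payoff=62.5623 vs cont=62.0725 → 62.5623 [stop]  node(8,2) S=94.8092 payoff=50.0108 vs cont=49.5210 → 50.0108 [stop]  node(8,3) S=109.2759 payoff=35.5441 vs cont=35.0543 → 35.5441 [stop]  node(8,4) S=125.9500 payoff=18.8700 vs cont=18.3802 → 18.8700 [stop]  node(8,5) S=145.1684 payoff=0.0000 vs cont=4.7260 → 4.7260 [wait]  node(8,6) S=167.3193 payoff=0.0000 vs cont=0.0000 → 0.0000 [wait]  node(8,7) S=192.8501 payoff=0.0000 vs cont=0.0000 → 0.0000 [wait]  node(8,8) S=222.2766 payoff=0.0000 vs cont=0.0000 → 0.0000 [wait]  ⇒ S*(8)=125.9500
t_7: node(7,0) S=76.6195 payoff=68.2005 vs cont=67.7106 → 68.2005 [stop]  node(7,1) S=88.3107 payoff=56.5093 vs cont=56.0195 → 56.5093 [stop]  node(7,2) S=101.7858 payoff=43.0342 vs cont=42.5443 → 43.0342 [stop]  node(7,3) S=117.3171 payoff=27.5029 vs cont=27.0131 → 27.5029 [stop]  node(7,4) S=135.2182 payoff=9.6018 vs cont=11.6716 → 11.6716 [wait]  node(7,5) S=155.8508 payoff=0.0000 vs cont=2.3261 → 2.3261 [wait]  node(7,6) S=179.6317 payoff=0.0000 vs cont=0.0000 → 0.0000 [wait]  node(7,7) S=207.0412 payoff=0.0000 vs cont=0.0000 → 0.0000 [wait]  ⇒ S*(7)=117.3171
t_6: node(6,0) S=82.2577 payoff=62.5623 vs cont=62.0725 → 62.5623 [stop]  node(6,1) S=94.8092 payoff=50.0108 vs cont=49.5210 → 50.0108 [stop]  node(6,2) S=109.2759 payoff=35.5441 vs cont=35.0543 → 35.5441 [stop]  node(6,3) S=125.9500 payoff=18.8700 vs cont=19.4242 → 19.4242 [wait]  node(6,4) S=145.1684 payoff=0.0000 vs cont=6.9180 → 6.9180 [wait]  node(6,5) S=167.3193 payoff=0.0000 vs cont=1.1449 → 1.1449 [wait]  node(6,6) S=192.8501 payoff=0.0000 vs cont=0.0000 → 0.0000 [wait]  ⇒ S*(6)=109.2759
t_5: node(5,0) S=88.3107 payoff=56.5093 vs cont=56.0195 → 56.5093 [stop]  node(5,1) S=101.7858 payoff=43.0342 vs cont=42.5443 → 43.0342 [stop]  node(5,2) S=117.3171 payoff=27.5029 vs cont=27.2927 → 27.5029 [stop]  node(5,3) S=135.2182 payoff=9.6018 vs cont=13.0501 → 13.0501 [wait]  node(5,4) S=155.8508 payoff=0.0000 vs cont=3.9825 → 3.9825 [wait]  node(5,5) S=179.6317 payoff=0.0000 vs cont=0.5635 → 0.5635 [wait]  ⇒ S*(5)=117.3171
t_4: node(4,0) S=94.8092 payoff=50.0108 vs cont=49.5210 → 50.0108 [stop]  node(4,1) S=109.2759 payoff=35.5441 vs cont=35.0543 → 35.5441 [stop]  node(4,2) S=125.9500 payoff=18.8700 vs cont=20.1196 → 20.1196 [wait]  node(4,3) S=145.1684 payoff=0.0000 vs cont=8.4321 → 8.4321 [wait]  node(4,4) S=167.3193 payoff=0.0000 vs cont=2.2444 → 2.2444 [wait]  ⇒ S*(4)=109.2759
t_3: node(3,0) S=101.7858 payoff=43.0342 vs cont=42.5443 → 43.0342 [stop]  node(3,1) S=117.3171 payoff=27.5029 vs cont=27.6434 → 27.6434 [wait]  node(3,2) S=135.2182 payoff=9.6018 vs cont=14.1561 → 14.1561 [wait]  node(3,3) S=155.8508 payoff=0.0000 vs cont=5.2824 → 5.2824 [wait]  ⇒ S*(3)=101.7858
t_2: node(2,0) S=109.2759 payoff=35.5441 vs cont=35.1252 → 35.5441 [stop]  node(2,1) S=125.9500 payoff=18.8700 vs cont=20.7466 → 20.7466 [wait]  node(2,2) S=145.1684 payoff=0.0000 vs cont=9.6321 → 9.6321 [wait]  ⇒ S*(2)=109.2759
t_1: node(1,0) S=117.3171 payoff=27.5029 vs cont=27.9597 → 27.9597 [wait]  node(1,1) S=135.2182 payoff=9.6018 vs cont=15.0701 → 15.0701 [wait]  ⇒ S*(1)=-
t_0: node(0,0) S=125.9500 payoff=18.8700 vs cont=21.3633 → 21.3633 [wait]  ⇒ S*(0)=-

price = 21.3633
boundary = - - 109.2759 101.7858 109.2759 117.3171 109.2759 117.3171 125.9500
tree:
21.3633
27.9597 15.0701
35.5441 20.7466 9.6321
43.0342 27.6434 14.1561 5.2824
50.0108 35.5441 20.1196 8.4321 2.2444
56.5093 43.0342 27.5029 13.0501 3.9825 0.5635
62.5623 50.0108 35.5441 19.4242 6.9180 1.1449 0.0000
68.2005 56.5093 43.0342 27.5029 11.6716 2.3261 0.0000 0.0000
73.4522 62.5623 50.0108 35.5441 18.8700 4.7260 0.0000 0.0000 0.0000
78.3439 68.2005 56.5093 43.0342 27.5029 9.6018 0.0000 0.0000 0.0000 0.0000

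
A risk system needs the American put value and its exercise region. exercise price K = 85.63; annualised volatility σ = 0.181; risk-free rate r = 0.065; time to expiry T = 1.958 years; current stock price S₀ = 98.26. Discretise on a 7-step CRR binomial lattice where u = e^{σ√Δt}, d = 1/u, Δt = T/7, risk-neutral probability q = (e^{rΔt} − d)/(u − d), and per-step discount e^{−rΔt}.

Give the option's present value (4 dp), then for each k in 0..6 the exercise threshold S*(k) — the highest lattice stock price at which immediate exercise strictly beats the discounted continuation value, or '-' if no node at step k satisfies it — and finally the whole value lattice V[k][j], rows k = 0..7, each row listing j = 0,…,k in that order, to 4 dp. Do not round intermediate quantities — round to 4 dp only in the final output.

price = 1.9553
boundary = - - - 73.7319 67.0010 73.7319 67.0010
tree:
1.9553
3.6839 0.7234
6.7424 1.5114 0.1564
11.8981 3.0974 0.3720 0.0000
18.6290 6.1846 0.8847 0.0000 0.0000
24.7454 11.8981 2.1039 0.0000 0.0000 0.0000
30.3034 18.6290 5.0033 0.0000 0.0000 0.0000 0.0000
35.3541 24.7454 11.8981 0.0000 0.0000 0.0000 0.0000 0.0000

params: Δt=0.27971 u=1.10046 d=0.90871 q=0.57177 e^(-rΔt)=0.98198
t_7 payoffs: 35.3541 24.7454 11.8981 0.0000 0.0000 0.0000 0.0000 0.0000
t_6: node(6,0) S=55.3266 payoff=30.3034 vs cont=28.7606 → 30.3034 [stop]  node(6,1) S=67.0010 payoff=18.6290 vs cont=17.0862 → 18.6290 [stop]  node(6,2) S=81.1389 payoff=4.4911 vs cont=5.0033 → 5.0033 [wait]  node(6,3) S=98.2600 payoff=0.0000 vs cont=0.0000 → 0.0000 [wait]  node(6,4) S=118.9938 payoff=0.0000 vs cont=0.0000 → 0.0000 [wait]  node(6,5) S=144.1027 payoff=0.0000 vs cont=0.0000 → 0.0000 [wait]  node(6,6) S=174.5098 payoff=0.0000 vs cont=0.0000 → 0.0000 [wait]  ⇒ S*(6)=67.0010
t_5: node(5,0) S=60.8846 payoff=24.7454 vs cont=23.2026 → 24.7454 [stop]  node(5,1) S=73.7319 payoff=11.8981 vs cont=10.6429 → 11.8981 [stop]  node(5,2) S=89.2900 payoff=0.0000 vs cont=2.1039 → 2.1039 [wait]  node(5,3) S=108.1311 payoff=0.0000 vs cont=0.0000 → 0.0000 [wait]  node(5,4) S=130.9478 payoff=0.0000 vs cont=0.0000 → 0.0000 [wait]  node(5,5) S=158.5791 payoff=0.0000 vs cont=0.0000 → 0.0000 [wait]  ⇒ S*(5)=73.7319
t_4: node(4,0) S=67.0010 payoff=18.6290 vs cont=17.0862 → 18.6290 [stop]  node(4,1) S=81.1389 payoff=4.4911 vs cont=6.1846 → 6.1846 [wait]  node(4,2) S=98.2600 payoff=0.0000 vs cont=0.8847 → 0.8847 [wait]  node(4,3) S=118.9938 payoff=0.0000 vs cont=0.0000 → 0.0000 [wait]  node(4,4) S=144.1027 payoff=0.0000 vs cont=0.0000 → 0.0000 [wait]  ⇒ S*(4)=67.0010
t_3: node(3,0) S=73.7319 payoff=11.8981 vs cont=11.3062 → 11.8981 [stop]  node(3,1) S=89.2900 payoff=0.0000 vs cont=3.0974 → 3.0974 [wait]  node(3,2) S=108.1311 payoff=0.0000 vs cont=0.3720 → 0.3720 [wait]  node(3,3) S=130.9478 payoff=0.0000 vs cont=0.0000 → 0.0000 [wait]  ⇒ S*(3)=73.7319
t_2: node(2,0) S=81.1389 payoff=4.4911 vs cont=6.7424 → 6.7424 [wait]  node(2,1) S=98.2600 payoff=0.0000 vs cont=1.5114 → 1.5114 [wait]  node(2,2) S=118.9938 payoff=0.0000 vs cont=0.1564 → 0.1564 [wait]  ⇒ S*(2)=-
t_1: node(1,0) S=89.2900 payoff=0.0000 vs cont=3.6839 → 3.6839 [wait]  node(1,1) S=108.1311 payoff=0.0000 vs cont=0.7234 → 0.7234 [wait]  ⇒ S*(1)=-
t_0: node(0,0) S=98.2600 payoff=0.0000 vs cont=1.9553 → 1.9553 [wait]  ⇒ S*(0)=-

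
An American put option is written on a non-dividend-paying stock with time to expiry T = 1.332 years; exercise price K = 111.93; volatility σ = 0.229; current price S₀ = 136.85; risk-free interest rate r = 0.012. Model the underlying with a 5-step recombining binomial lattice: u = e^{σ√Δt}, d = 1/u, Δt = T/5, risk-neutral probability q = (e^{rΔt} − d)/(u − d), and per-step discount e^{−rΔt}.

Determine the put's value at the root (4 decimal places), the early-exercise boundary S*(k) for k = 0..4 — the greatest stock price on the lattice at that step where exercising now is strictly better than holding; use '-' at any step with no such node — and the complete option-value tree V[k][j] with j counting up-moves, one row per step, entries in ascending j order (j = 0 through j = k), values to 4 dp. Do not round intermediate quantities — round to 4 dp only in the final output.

Δt=0.26640, u=1.12546, d=0.88852, q=0.48400, disc=e^(-rΔt)=0.99681
k=5 terminal: V=max(K-S,0) → 36.1446 15.9349 0.0000 0.0000 0.0000 0.0000
k=4: j=0 S=85.2938 intr=26.6362 cont=26.2790 V=26.6362[EX]; j=1 S=108.0391 intr=3.8909 cont=8.1962 V=8.1962[hold]; j=2 S=136.8500 intr=0.0000 cont=0.0000 V=0.0000[hold]; j=3 S=173.3439 intr=0.0000 cont=0.0000 V=0.0000[hold]; j=4 S=219.5696 intr=0.0000 cont=0.0000 V=0.0000[hold]  S*(4)=85.2938
k=3: j=0 S=95.9951 intr=15.9349 cont=17.6547 V=17.6547[hold]; j=1 S=121.5942 intr=0.0000 cont=4.2157 V=4.2157[hold]; j=2 S=154.0198 intr=0.0000 cont=0.0000 V=0.0000[hold]; j=3 S=195.0924 intr=0.0000 cont=0.0000 V=0.0000[hold]  S*(3)=-
k=2: j=0 S=108.0391 intr=3.8909 cont=11.1147 V=11.1147[hold]; j=1 S=136.8500 intr=0.0000 cont=2.1684 V=2.1684[hold]; j=2 S=173.3439 intr=0.0000 cont=0.0000 V=0.0000[hold]  S*(2)=-
k=1: j=0 S=121.5942 intr=0.0000 cont=6.7630 V=6.7630[hold]; j=1 S=154.0198 intr=0.0000 cont=1.1153 V=1.1153[hold]  S*(1)=-
k=0: j=0 S=136.8500 intr=0.0000 cont=4.0167 V=4.0167[hold]  S*(0)=-

price = 4.0167
boundary = - - - - 85.2938
tree:
4.0167
6.7630 1.1153
11.1147 2.1684 0.0000
17.6547 4.2157 0.0000 0.0000
26.6362 8.1962 0.0000 0.0000 0.0000
36.1446 15.9349 0.0000 0.0000 0.0000 0.0000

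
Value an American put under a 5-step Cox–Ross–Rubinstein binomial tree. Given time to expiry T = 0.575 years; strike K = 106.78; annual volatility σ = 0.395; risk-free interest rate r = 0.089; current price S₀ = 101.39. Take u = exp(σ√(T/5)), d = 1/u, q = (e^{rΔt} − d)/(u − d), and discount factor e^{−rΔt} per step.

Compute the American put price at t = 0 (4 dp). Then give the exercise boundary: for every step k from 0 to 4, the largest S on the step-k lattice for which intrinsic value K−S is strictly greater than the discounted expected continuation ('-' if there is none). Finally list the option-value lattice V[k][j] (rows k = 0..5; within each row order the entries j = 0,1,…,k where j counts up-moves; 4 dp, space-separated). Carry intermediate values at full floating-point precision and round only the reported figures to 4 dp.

price = 13.1169
boundary = - - 77.5616 67.8379 77.5616
tree:
13.1169
19.9989 6.6344
29.2184 11.3639 2.1310
38.9421 18.7534 4.3480 0.0000
47.4467 29.2184 8.8715 0.0000 0.0000
54.8852 38.9421 18.1010 0.0000 0.0000 0.0000

Δt=0.11500, u=1.14334, d=0.87463, q=0.50485, disc=e^(-rΔt)=0.98982
k=5 terminal: V=max(K-S,0) → 54.8852 38.9421 18.1010 0.0000 0.0000 0.0000
k=4: j=0 S=59.3333 intr=47.4467 cont=46.3594 V=47.4467[EX]; j=1 S=77.5616 intr=29.2184 cont=28.1311 V=29.2184[EX]; j=2 S=101.3900 intr=5.3900 cont=8.8715 V=8.8715[hold]; j=3 S=132.5389 intr=0.0000 cont=0.0000 V=0.0000[hold]; j=4 S=173.2574 intr=0.0000 cont=0.0000 V=0.0000[hold]  S*(4)=77.5616
k=3: j=0 S=67.8379 intr=38.9421 cont=37.8548 V=38.9421[EX]; j=1 S=88.6790 intr=18.1010 cont=18.7534 V=18.7534[hold]; j=2 S=115.9229 intr=0.0000 cont=4.3480 V=4.3480[hold]; j=3 S=151.5367 intr=0.0000 cont=0.0000 V=0.0000[hold]  S*(3)=67.8379
k=2: j=0 S=77.5616 intr=29.2184 cont=28.4571 V=29.2184[EX]; j=1 S=101.3900 intr=5.3900 cont=11.3639 V=11.3639[hold]; j=2 S=132.5389 intr=0.0000 cont=2.1310 V=2.1310[hold]  S*(2)=77.5616
k=1: j=0 S=88.6790 intr=18.1010 cont=19.9989 V=19.9989[hold]; j=1 S=115.9229 intr=0.0000 cont=6.6344 V=6.6344[hold]  S*(1)=-
k=0: j=0 S=101.3900 intr=5.3900 cont=13.1169 V=13.1169[hold]  S*(0)=-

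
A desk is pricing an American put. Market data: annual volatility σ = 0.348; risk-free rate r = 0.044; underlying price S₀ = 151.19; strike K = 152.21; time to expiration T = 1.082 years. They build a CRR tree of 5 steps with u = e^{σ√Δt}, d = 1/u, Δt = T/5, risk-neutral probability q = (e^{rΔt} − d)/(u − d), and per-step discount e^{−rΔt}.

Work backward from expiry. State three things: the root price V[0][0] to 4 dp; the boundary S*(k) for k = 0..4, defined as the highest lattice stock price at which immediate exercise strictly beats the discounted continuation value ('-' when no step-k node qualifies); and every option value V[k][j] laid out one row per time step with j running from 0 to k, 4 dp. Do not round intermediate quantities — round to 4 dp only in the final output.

price = 20.0544
boundary = - - - 93.0262 109.3733
tree:
20.0544
30.0497 10.0032
43.2610 16.8340 3.0619
59.1838 27.4707 6.0497 0.0000
73.0876 42.8367 11.9531 0.0000 0.0000
84.9134 59.1838 23.6171 0.0000 0.0000 0.0000

params: Δt=0.21640 u=1.17573 d=0.85054 q=0.48904 e^(-rΔt)=0.99052
t_5 payoffs: 84.9134 59.1838 23.6171 0.0000 0.0000 0.0000
t_4: node(4,0) S=79.1224 payoff=73.0876 vs cont=71.6452 → 73.0876 [stop]  node(4,1) S=109.3733 payoff=42.8367 vs cont=41.3943 → 42.8367 [stop]  node(4,2) S=151.1900 payoff=1.0200 vs cont=11.9531 → 11.9531 [wait]  node(4,3) S=208.9946 payoff=0.0000 vs cont=0.0000 → 0.0000 [wait]  node(4,4) S=288.8996 payoff=0.0000 vs cont=0.0000 → 0.0000 [wait]  ⇒ S*(4)=109.3733
t_3: node(3,0) S=93.0262 payoff=59.1838 vs cont=57.7414 → 59.1838 [stop]  node(3,1) S=128.5929 payoff=23.6171 vs cont=27.4707 → 27.4707 [wait]  node(3,2) S=177.7580 payoff=0.0000 vs cont=6.0497 → 6.0497 [wait]  node(3,3) S=245.7203 payoff=0.0000 vs cont=0.0000 → 0.0000 [wait]  ⇒ S*(3)=93.0262
t_2: node(2,0) S=109.3733 payoff=42.8367 vs cont=43.2610 → 43.2610 [wait]  node(2,1) S=151.1900 payoff=1.0200 vs cont=16.8340 → 16.8340 [wait]  node(2,2) S=208.9946 payoff=0.0000 vs cont=3.0619 → 3.0619 [wait]  ⇒ S*(2)=-
t_1: node(1,0) S=128.5929 payoff=23.6171 vs cont=30.0497 → 30.0497 [wait]  node(1,1) S=177.7580 payoff=0.0000 vs cont=10.0032 → 10.0032 [wait]  ⇒ S*(1)=-
t_0: node(0,0) S=151.1900 payoff=1.0200 vs cont=20.0544 → 20.0544 [wait]  ⇒ S*(0)=-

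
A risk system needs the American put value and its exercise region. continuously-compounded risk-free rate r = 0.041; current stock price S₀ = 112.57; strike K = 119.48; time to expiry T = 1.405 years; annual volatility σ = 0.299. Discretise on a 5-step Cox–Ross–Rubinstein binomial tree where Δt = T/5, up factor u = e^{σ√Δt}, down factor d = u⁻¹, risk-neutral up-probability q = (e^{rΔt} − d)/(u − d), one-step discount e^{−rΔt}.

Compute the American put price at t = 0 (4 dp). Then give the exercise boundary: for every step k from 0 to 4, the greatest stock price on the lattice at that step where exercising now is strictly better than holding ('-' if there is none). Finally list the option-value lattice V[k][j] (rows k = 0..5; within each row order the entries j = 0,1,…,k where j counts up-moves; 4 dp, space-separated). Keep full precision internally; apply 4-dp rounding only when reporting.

Δt=0.28100  u=1.17175  d=0.85342  q=0.49686  discount=0.98855
step 5 (expiry): payoffs max(K−S,0) = 68.5178 49.5090 23.4100 0.0000 0.0000 0.0000
step 4: (k=4,j=0): S=59.7150, (K−S)⁺=59.7650, hold=58.3964 ⇒ V=59.7650 exercise | (k=4,j=1): S=81.9885, (K−S)⁺=37.4915, hold=36.1229 ⇒ V=37.4915 exercise | (k=4,j=2): S=112.5700, (K−S)⁺=6.9100, hold=11.6436 ⇒ V=11.6436 continue | (k=4,j=3): S=154.5583, (K−S)⁺=0.0000, hold=0.0000 ⇒ V=0.0000 continue | (k=4,j=4): S=212.2082, (K−S)⁺=0.0000, hold=0.0000 ⇒ V=0.0000 continue  boundary S*=81.9885
step 3: (k=3,j=0): S=69.9710, (K−S)⁺=49.5090, hold=48.1404 ⇒ V=49.5090 exercise | (k=3,j=1): S=96.0700, (K−S)⁺=23.4100, hold=24.3664 ⇒ V=24.3664 continue | (k=3,j=2): S=131.9039, (K−S)⁺=0.0000, hold=5.7912 ⇒ V=5.7912 continue | (k=3,j=3): S=181.1037, (K−S)⁺=0.0000, hold=0.0000 ⇒ V=0.0000 continue  boundary S*=69.9710
step 2: (k=2,j=0): S=81.9885, (K−S)⁺=37.4915, hold=36.5926 ⇒ V=37.4915 exercise | (k=2,j=1): S=112.5700, (K−S)⁺=6.9100, hold=14.9637 ⇒ V=14.9637 continue | (k=2,j=2): S=154.5583, (K−S)⁺=0.0000, hold=2.8804 ⇒ V=2.8804 continue  boundary S*=81.9885
step 1: (k=1,j=0): S=96.0700, (K−S)⁺=23.4100, hold=25.9971 ⇒ V=25.9971 continue | (k=1,j=1): S=131.9039, (K−S)⁺=0.0000, hold=8.8574 ⇒ V=8.8574 continue  boundary S*=-
step 0: (k=0,j=0): S=112.5700, (K−S)⁺=6.9100, hold=17.2808 ⇒ V=17.2808 continue  boundary S*=-

price = 17.2808
boundary = - - 81.9885 69.9710 81.9885
tree:
17.2808
25.9971 8.8574
37.4915 14.9637 2.8804
49.5090 24.3664 5.7912 0.0000
59.7650 37.4915 11.6436 0.0000 0.0000
68.5178 49.5090 23.4100 0.0000 0.0000 0.0000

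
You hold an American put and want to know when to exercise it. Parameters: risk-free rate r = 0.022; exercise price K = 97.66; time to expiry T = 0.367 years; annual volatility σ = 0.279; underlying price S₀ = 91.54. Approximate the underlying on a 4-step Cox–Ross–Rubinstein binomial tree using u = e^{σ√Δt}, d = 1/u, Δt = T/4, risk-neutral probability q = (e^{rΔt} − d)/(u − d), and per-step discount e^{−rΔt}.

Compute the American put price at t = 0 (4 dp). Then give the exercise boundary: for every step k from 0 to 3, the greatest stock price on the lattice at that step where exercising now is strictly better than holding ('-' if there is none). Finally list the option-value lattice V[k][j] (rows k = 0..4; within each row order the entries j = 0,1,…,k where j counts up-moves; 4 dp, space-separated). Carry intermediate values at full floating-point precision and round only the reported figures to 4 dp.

Δt=0.09175, u=1.08818, d=0.91896, q=0.49083, disc=e^(-rΔt)=0.99798
k=4 terminal: V=max(K-S,0) → 32.3767 20.3552 6.1200 0.0000 0.0000
k=3: j=0 S=71.0402 intr=26.6198 cont=26.4228 V=26.6198[EX]; j=1 S=84.1218 intr=13.5382 cont=13.3412 V=13.5382[EX]; j=2 S=99.6123 intr=0.0000 cont=3.1099 V=3.1099[hold]; j=3 S=117.9553 intr=0.0000 cont=0.0000 V=0.0000[hold]  S*(3)=84.1218
k=2: j=0 S=77.3048 intr=20.3552 cont=20.1582 V=20.3552[EX]; j=1 S=91.5400 intr=6.1200 cont=8.4027 V=8.4027[hold]; j=2 S=108.3965 intr=0.0000 cont=1.5803 V=1.5803[hold]  S*(2)=77.3048
k=1: j=0 S=84.1218 intr=13.5382 cont=14.4594 V=14.4594[hold]; j=1 S=99.6123 intr=0.0000 cont=5.0439 V=5.0439[hold]  S*(1)=-
k=0: j=0 S=91.5400 intr=6.1200 cont=9.8182 V=9.8182[hold]  S*(0)=-

price = 9.8182
boundary = - - 77.3048 84.1218
tree:
9.8182
14.4594 5.0439
20.3552 8.4027 1.5803
26.6198 13.5382 3.1099 0.0000
32.3767 20.3552 6.1200 0.0000 0.0000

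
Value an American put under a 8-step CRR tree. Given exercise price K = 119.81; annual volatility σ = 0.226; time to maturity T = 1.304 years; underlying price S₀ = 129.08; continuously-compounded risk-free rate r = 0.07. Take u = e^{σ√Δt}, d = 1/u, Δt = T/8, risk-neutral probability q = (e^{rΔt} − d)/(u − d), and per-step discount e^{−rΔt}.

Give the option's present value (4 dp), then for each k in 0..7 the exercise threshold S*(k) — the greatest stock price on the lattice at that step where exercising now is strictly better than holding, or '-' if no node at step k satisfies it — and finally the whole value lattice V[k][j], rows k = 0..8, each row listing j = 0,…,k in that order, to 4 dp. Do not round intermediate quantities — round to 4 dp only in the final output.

price = 5.6142
boundary = - - - 98.1701 89.6092 98.1701 89.6092 98.1701
tree:
5.6142
9.0856 2.7765
14.2686 4.8635 1.0577
21.6399 8.2926 2.0457 0.2385
30.2008 13.6764 3.8826 0.5245 0.0000
38.0151 21.6399 7.1834 1.1533 0.0000 0.0000
45.1480 30.2008 12.8184 2.5359 0.0000 0.0000 0.0000
51.6589 38.0151 21.6399 5.5761 0.0000 0.0000 0.0000 0.0000
57.6020 45.1480 30.2008 12.2611 0.0000 0.0000 0.0000 0.0000 0.0000

Δt=0.16300, u=1.09554, d=0.91280, q=0.54000, disc=e^(-rΔt)=0.98865
k=8 terminal: V=max(K-S,0) → 57.6020 45.1480 30.2008 12.2611 0.0000 0.0000 0.0000 0.0000 0.0000
k=7: j=0 S=68.1511 intr=51.6589 cont=50.2996 V=51.6589[EX]; j=1 S=81.7949 intr=38.0151 cont=36.6559 V=38.0151[EX]; j=2 S=98.1701 intr=21.6399 cont=20.2806 V=21.6399[EX]; j=3 S=117.8236 intr=1.9864 cont=5.5761 V=5.5761[hold]; j=4 S=141.4118 intr=0.0000 cont=0.0000 V=0.0000[hold]; j=5 S=169.7222 intr=0.0000 cont=0.0000 V=0.0000[hold]; j=6 S=203.7004 intr=0.0000 cont=0.0000 V=0.0000[hold]; j=7 S=244.4809 intr=0.0000 cont=0.0000 V=0.0000[hold]  S*(7)=98.1701
k=6: j=0 S=74.6620 intr=45.1480 cont=43.7888 V=45.1480[EX]; j=1 S=89.6092 intr=30.2008 cont=28.8415 V=30.2008[EX]; j=2 S=107.5489 intr=12.2611 cont=12.8184 V=12.8184[hold]; j=3 S=129.0800 intr=0.0000 cont=2.5359 V=2.5359[hold]; j=4 S=154.9216 intr=0.0000 cont=0.0000 V=0.0000[hold]; j=5 S=185.9368 intr=0.0000 cont=0.0000 V=0.0000[hold]; j=6 S=223.1611 intr=0.0000 cont=0.0000 V=0.0000[hold]  S*(6)=89.6092
k=5: j=0 S=81.7949 intr=38.0151 cont=36.6559 V=38.0151[EX]; j=1 S=98.1701 intr=21.6399 cont=20.5781 V=21.6399[EX]; j=2 S=117.8236 intr=1.9864 cont=7.1834 V=7.1834[hold]; j=3 S=141.4118 intr=0.0000 cont=1.1533 V=1.1533[hold]; j=4 S=169.7222 intr=0.0000 cont=0.0000 V=0.0000[hold]; j=5 S=203.7004 intr=0.0000 cont=0.0000 V=0.0000[hold]  S*(5)=98.1701
k=4: j=0 S=89.6092 intr=30.2008 cont=28.8415 V=30.2008[EX]; j=1 S=107.5489 intr=12.2611 cont=13.6764 V=13.6764[hold]; j=2 S=129.0800 intr=0.0000 cont=3.8826 V=3.8826[hold]; j=3 S=154.9216 intr=0.0000 cont=0.5245 V=0.5245[hold]; j=4 S=185.9368 intr=0.0000 cont=0.0000 V=0.0000[hold]  S*(4)=89.6092
k=3: j=0 S=98.1701 intr=21.6399 cont=21.0362 V=21.6399[EX]; j=1 S=117.8236 intr=1.9864 cont=8.2926 V=8.2926[hold]; j=2 S=141.4118 intr=0.0000 cont=2.0457 V=2.0457[hold]; j=3 S=169.7222 intr=0.0000 cont=0.2385 V=0.2385[hold]  S*(3)=98.1701
k=2: j=0 S=107.5489 intr=12.2611 cont=14.2686 V=14.2686[hold]; j=1 S=129.0800 intr=0.0000 cont=4.8635 V=4.8635[hold]; j=2 S=154.9216 intr=0.0000 cont=1.0577 V=1.0577[hold]  S*(2)=-
k=1: j=0 S=117.8236 intr=1.9864 cont=9.0856 V=9.0856[hold]; j=1 S=141.4118 intr=0.0000 cont=2.7765 V=2.7765[hold]  S*(1)=-
k=0: j=0 S=129.0800 intr=0.0000 cont=5.6142 V=5.6142[hold]  S*(0)=-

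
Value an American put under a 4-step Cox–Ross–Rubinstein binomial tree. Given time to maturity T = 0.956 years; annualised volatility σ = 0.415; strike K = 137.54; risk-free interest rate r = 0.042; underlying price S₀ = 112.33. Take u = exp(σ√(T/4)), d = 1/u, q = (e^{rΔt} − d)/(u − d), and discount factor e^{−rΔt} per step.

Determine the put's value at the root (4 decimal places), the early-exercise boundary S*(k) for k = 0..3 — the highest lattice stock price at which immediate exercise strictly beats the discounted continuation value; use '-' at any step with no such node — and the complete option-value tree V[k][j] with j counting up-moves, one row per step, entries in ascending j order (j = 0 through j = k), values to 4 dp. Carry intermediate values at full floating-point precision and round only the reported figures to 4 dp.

Δt=0.23900  u=1.22493  d=0.81637  q=0.47415  discount=0.99001
step 4 (expiry): payoffs max(K−S,0) = 87.6457 62.6760 25.2100 0.0000 0.0000
step 3: (k=3,j=0): S=61.1170, (K−S)⁺=76.4230, hold=75.0493 ⇒ V=76.4230 exercise | (k=3,j=1): S=91.7032, (K−S)⁺=45.8368, hold=44.4631 ⇒ V=45.8368 exercise | (k=3,j=2): S=137.5964, (K−S)⁺=0.0000, hold=13.1244 ⇒ V=13.1244 continue | (k=3,j=3): S=206.4569, (K−S)⁺=0.0000, hold=0.0000 ⇒ V=0.0000 continue  boundary S*=91.7032
step 2: (k=2,j=0): S=74.8640, (K−S)⁺=62.6760, hold=61.3022 ⇒ V=62.6760 exercise | (k=2,j=1): S=112.3300, (K−S)⁺=25.2100, hold=30.0235 ⇒ V=30.0235 continue | (k=2,j=2): S=168.5459, (K−S)⁺=0.0000, hold=6.8326 ⇒ V=6.8326 continue  boundary S*=74.8640
step 1: (k=1,j=0): S=91.7032, (K−S)⁺=45.8368, hold=46.7226 ⇒ V=46.7226 continue | (k=1,j=1): S=137.5964, (K−S)⁺=0.0000, hold=18.8376 ⇒ V=18.8376 continue  boundary S*=-
step 0: (k=0,j=0): S=112.3300, (K−S)⁺=25.2100, hold=33.1664 ⇒ V=33.1664 continue  boundary S*=-

price = 33.1664
boundary = - - 74.8640 91.7032
tree:
33.1664
46.7226 18.8376
62.6760 30.0235 6.8326
76.4230 45.8368 13.1244 0.0000
87.6457 62.6760 25.2100 0.0000 0.0000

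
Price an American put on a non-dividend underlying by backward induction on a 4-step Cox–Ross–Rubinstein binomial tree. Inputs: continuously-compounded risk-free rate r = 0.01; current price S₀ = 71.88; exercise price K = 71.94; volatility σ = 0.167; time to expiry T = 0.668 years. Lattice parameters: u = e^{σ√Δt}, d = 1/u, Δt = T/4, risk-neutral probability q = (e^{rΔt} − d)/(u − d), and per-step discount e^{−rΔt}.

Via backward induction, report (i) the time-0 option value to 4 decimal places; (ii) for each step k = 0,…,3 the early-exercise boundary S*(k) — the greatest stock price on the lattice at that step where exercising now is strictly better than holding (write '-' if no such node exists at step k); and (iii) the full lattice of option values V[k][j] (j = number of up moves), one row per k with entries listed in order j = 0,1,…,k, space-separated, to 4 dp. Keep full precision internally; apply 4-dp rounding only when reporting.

price = 3.5616
boundary = - - 62.7091 67.1382
tree:
3.5616
5.8559 1.2347
9.2309 2.4350 0.0152
13.3677 4.8018 0.0302 0.0000
17.2317 9.2309 0.0600 0.0000 0.0000

params: Δt=0.16700 u=1.07063 d=0.93403 q=0.49518 e^(-rΔt)=0.99833
t_4 payoffs: 17.2317 9.2309 0.0600 0.0000 0.0000
t_3: node(3,0) S=58.5723 payoff=13.3677 vs cont=13.2477 → 13.3677 [stop]  node(3,1) S=67.1382 payoff=4.8018 vs cont=4.6818 → 4.8018 [stop]  node(3,2) S=76.9568 payoff=0.0000 vs cont=0.0302 → 0.0302 [wait]  node(3,3) S=88.2113 payoff=0.0000 vs cont=0.0000 → 0.0000 [wait]  ⇒ S*(3)=67.1382
t_2: node(2,0) S=62.7091 payoff=9.2309 vs cont=9.1108 → 9.2309 [stop]  node(2,1) S=71.8800 payoff=0.0600 vs cont=2.4350 → 2.4350 [wait]  node(2,2) S=82.3921 payoff=0.0000 vs cont=0.0152 → 0.0152 [wait]  ⇒ S*(2)=62.7091
t_1: node(1,0) S=67.1382 payoff=4.8018 vs cont=5.8559 → 5.8559 [wait]  node(1,1) S=76.9568 payoff=0.0000 vs cont=1.2347 → 1.2347 [wait]  ⇒ S*(1)=-
t_0: node(0,0) S=71.8800 payoff=0.0600 vs cont=3.5616 → 3.5616 [wait]  ⇒ S*(0)=-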